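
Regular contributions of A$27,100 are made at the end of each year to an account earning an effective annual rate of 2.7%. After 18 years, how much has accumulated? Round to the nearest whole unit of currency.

FV = 27100 × [(1+0.027)^18 − 1] / 0.027 = 27100 × 22.790927 = 617,634.1093

A$617,634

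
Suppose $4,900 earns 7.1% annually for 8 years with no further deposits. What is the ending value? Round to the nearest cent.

FV = PV·(1+i)^n = 4,900 × 1.731075 = 8,482.2652

$8,482.27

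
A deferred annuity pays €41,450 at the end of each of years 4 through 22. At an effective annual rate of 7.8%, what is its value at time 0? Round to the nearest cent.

PV at t=3 (ordinary 19-year annuity): 41450 × a(19|0.078) = 41450 × 9.743361 = 403,862.3084
PV₀ = 403,862.3084 / (1+0.078)^3 = 403,862.3084 / 1.252727 = 322,386.6436

€322,386.64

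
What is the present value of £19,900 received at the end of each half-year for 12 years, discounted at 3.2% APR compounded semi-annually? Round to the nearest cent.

With 2 periods per year: i = 0.016, n = 24.
PV = PMT · [1 − (1+i)^(−n)] / i = 19900 · 19.799690 = 394,013.8337

£394,013.83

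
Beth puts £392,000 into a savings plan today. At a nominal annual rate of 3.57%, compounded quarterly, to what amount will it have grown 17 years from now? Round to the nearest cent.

i = 0.0357/4 = 0.008925 per quarter; n = 17·4 = 68.
FV = 392,000 × (1 + 0.008925)^68 = 717,282.3494

£717,282.35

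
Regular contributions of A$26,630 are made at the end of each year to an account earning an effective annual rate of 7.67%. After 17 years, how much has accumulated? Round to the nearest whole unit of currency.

Accumulation factor s(17|0.0767) = 32.756842; FV = 26630 × 32.756842 = 872,314.6974

A$872,315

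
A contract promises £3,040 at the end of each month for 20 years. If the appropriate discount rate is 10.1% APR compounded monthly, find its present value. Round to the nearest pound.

£312,868

Periodic rate i = 0.101/12 = 0.00841667; n = 20 × 12 = 240 periods.
PV = 3040 × [1 − (1+0.00841667)^(−240)] / 0.00841667 = 3040 × 102.917036 = 312,867.7899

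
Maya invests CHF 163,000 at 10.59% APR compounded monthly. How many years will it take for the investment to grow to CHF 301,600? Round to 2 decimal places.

5.84 years

Periodic rate i = 0.1059/12 = 0.008825.
n = ln(301600/163000) / ln(1+0.008825) = ln(1.85031) / 0.008786 = 70.0354 months
= 70.0354/12 years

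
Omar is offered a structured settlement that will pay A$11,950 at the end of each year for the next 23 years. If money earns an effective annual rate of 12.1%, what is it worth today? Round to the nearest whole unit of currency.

A$91,621

PV = 11950 × [1 − (1+0.121)^(−23)] / 0.121 = 11950 × 7.667035 = 91,621.0665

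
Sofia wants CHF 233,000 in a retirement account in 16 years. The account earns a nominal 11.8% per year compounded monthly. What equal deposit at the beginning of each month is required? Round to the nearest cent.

Periodic rate i = 0.118/12 = 0.00983333; n = 16 × 12 = 192 periods.
FV-annuity factor × (1+i) = 569.494619; PMT = 233000 / 569.494619 = 409.1347

CHF 409.13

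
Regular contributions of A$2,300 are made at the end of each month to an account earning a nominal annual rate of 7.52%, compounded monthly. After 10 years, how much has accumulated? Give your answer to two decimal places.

A$409,693.62

With 12 periods per year: i = 0.00626667, n = 120.
FV = PMT · [(1+i)^n − 1] / i = 2300 · 178.127660 = 409,693.6180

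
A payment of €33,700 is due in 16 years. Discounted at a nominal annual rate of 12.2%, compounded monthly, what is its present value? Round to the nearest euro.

€4,832

With 12 periods per year: i = 0.0101667, n = 192.
PV = FV·(1+i)^(−n) = 33,700 × 0.143396 = 4,832.4508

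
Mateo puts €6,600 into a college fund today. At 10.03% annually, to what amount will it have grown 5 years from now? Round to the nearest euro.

€10,644

FV = 6,600 × (1 + 0.1003)^5 = 10,643.8685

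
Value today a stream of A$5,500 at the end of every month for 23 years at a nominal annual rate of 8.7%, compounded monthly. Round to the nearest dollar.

A$655,312

Periodic rate i = 0.087/12 = 0.00725; n = 23 × 12 = 276 periods.
PV = 5500 × [1 − (1+0.00725)^(−276)] / 0.00725 = 5500 × 119.147652 = 655,312.0863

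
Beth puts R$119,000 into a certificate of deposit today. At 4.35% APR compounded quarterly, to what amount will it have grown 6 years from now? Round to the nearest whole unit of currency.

R$154,272

Periodic rate i = 0.0435/4 = 0.010875; n = 6 × 4 = 24 periods.
FV = 119,000 × (1 + 0.010875)^24 = 154,271.5732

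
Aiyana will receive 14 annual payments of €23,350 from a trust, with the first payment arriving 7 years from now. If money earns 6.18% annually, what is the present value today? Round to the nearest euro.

€149,780

Value one period before first payment (t=6): 23350 × [1 − (1+0.0618)^(−14)] / 0.0618 = 23350 × 9.192256 = 214,639.1701
Discount back 6 years: 214,639.1701 × (1+0.0618)^(−6) = 214,639.1701 × 0.697820 = 149,779.5958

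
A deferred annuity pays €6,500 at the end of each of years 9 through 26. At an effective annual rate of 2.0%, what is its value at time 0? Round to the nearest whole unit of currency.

€83,171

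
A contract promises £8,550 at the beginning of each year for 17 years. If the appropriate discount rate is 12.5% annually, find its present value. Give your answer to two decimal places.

£66,560.00

PV = 8550 × [1 − (1+0.125)^(−17)] / 0.125 × (1+i) = 8550 × 7.784795 = 66,559.9953
(annuity-due: payments at period start, so ×(1+i).)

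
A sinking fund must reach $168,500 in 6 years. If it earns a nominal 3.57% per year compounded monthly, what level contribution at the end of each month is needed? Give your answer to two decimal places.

$2,102.04

i = 0.0357/12 = 0.002975 per month; n = 6·12 = 72.
FV-annuity factor = 80.160173; PMT = 168500 / 80.160173 = 2,102.0414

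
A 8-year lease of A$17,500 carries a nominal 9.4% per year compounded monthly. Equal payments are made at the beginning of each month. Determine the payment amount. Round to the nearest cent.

Periodic rate i = 0.094/12 = 0.00783333; n = 8 × 12 = 96 periods.
Annuity-PV factor × (1+i) = 67.828546; PMT = 17500 / 67.828546 = 258.0035

A$258.00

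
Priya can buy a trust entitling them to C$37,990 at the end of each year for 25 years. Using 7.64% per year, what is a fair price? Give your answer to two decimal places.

PV = PMT · [1 − (1+i)^(−n)] / i = 37990 · 11.011393 = 418,322.8346

C$418,322.83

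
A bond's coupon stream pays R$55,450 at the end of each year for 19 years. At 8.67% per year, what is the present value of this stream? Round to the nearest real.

R$507,797

PV = PMT · [1 − (1+i)^(−n)] / i = 55450 · 9.157747 = 507,797.0977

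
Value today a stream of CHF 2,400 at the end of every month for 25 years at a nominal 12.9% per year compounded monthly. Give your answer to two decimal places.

CHF 214,226.02

i = 0.129/12 = 0.01075 per month; n = 25·12 = 300.
PV = PMT · [1 − (1+i)^(−n)] / i = 2400 · 89.260842 = 214,226.0213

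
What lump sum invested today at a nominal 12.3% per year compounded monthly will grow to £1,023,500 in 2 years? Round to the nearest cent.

£801,300.16

Periodic rate i = 0.123/12 = 0.01025; n = 2 × 12 = 24 periods.
PV = 1,023,500 / (1 + 0.01025)^24 = 1,023,500 / 1.277299 = 801,300.1578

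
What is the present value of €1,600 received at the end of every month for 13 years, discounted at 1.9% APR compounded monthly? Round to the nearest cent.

Periodic rate i = 0.019/12 = 0.00158333; n = 13 × 12 = 156 periods.
Annuity factor a(156|0.00158333) = 138.130552; PV = 1600 × 138.130552 = 221,008.8829

€221,008.88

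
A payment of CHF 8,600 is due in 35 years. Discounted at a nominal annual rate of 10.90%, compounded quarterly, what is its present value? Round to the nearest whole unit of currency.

CHF 199

With 4 periods per year: i = 0.02725, n = 140.
Discount factor = (1+0.02725)^(−140) = 0.023192; PV = 8,600 × 0.023192 = 199.4516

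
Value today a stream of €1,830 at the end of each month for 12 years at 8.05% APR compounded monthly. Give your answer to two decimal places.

Periodic rate i = 0.0805/12 = 0.00670833; n = 12 × 12 = 144 periods.
PV = PMT · [1 − (1+i)^(−n)] / i = 1830 · 92.149252 = 168,633.1312

€168,633.13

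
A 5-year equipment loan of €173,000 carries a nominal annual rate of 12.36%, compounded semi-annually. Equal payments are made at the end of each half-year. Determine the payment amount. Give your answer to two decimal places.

€23,706.02

With 2 periods per year: i = 0.0618, n = 10.
PMT = 173000 / ( [1 − (1+0.0618)^(−10)] / 0.0618 ) = 173000 / 7.297726 = 23,706.0163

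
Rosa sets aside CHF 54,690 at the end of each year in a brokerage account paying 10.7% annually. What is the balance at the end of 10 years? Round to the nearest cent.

CHF 901,417.20

FV = 54690 × [(1+0.107)^10 − 1] / 0.107 = 54690 × 16.482304 = 901,417.2022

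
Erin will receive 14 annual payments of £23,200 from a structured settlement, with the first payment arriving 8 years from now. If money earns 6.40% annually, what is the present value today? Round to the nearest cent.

£136,287.88

Value one period before first payment (t=7): 23200 × [1 − (1+0.064)^(−14)] / 0.064 = 23200 × 9.069026 = 210,401.3990
PV₀ = 210,401.3990 / (1+0.064)^7 = 210,401.3990 / 1.543801 = 136,287.8773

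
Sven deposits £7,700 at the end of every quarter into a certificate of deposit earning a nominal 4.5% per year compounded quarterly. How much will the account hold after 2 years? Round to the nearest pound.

i = 0.045/4 = 0.01125 per quarter; n = 2·4 = 8.
FV = 7700 × [(1+0.01125)^8 − 1] / 0.01125 = 7700 × 8.322188 = 64,080.8481

£64,081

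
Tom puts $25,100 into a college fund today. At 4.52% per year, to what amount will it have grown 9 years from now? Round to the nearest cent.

FV = PV·(1+i)^n = 25,100 × 1.488657 = 37,365.2877

$37,365.29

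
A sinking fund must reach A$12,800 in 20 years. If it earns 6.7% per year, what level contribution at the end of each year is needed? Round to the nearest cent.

PMT = 12800 / ( [(1+0.067)^20 − 1] / 0.067 ) = 12800 / 39.677260 = 322.6029

A$322.60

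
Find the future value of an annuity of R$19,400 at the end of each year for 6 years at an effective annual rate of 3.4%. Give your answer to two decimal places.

FV = PMT · [(1+i)^n − 1] / i = 19400 · 6.533718 = 126,754.1219

R$126,754.12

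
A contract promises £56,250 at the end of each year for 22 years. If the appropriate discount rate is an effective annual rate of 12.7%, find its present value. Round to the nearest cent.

£410,998.55

PV = PMT · [1 − (1+i)^(−n)] / i = 56250 · 7.306641 = 410,998.5472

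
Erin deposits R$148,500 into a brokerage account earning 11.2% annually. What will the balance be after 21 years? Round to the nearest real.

R$1,380,152

148,500 × (1+0.112)^21 = 148,500 × 9.293954 = 1,380,152.2120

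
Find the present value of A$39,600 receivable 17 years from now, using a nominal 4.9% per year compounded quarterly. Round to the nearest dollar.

With 4 periods per year: i = 0.01225, n = 68.
Discount factor = (1+0.01225)^(−68) = 0.436949; PV = 39,600 × 0.436949 = 17,303.1740

A$17,303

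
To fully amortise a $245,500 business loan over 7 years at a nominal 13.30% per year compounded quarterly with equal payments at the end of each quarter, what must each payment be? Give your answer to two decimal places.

Periodic rate i = 0.133/4 = 0.03325; n = 7 × 4 = 28 periods.
PMT = 245500 / ( [1 − (1+0.03325)^(−28)] / 0.03325 ) = 245500 / 18.039892 = 13,608.7286

$13,608.73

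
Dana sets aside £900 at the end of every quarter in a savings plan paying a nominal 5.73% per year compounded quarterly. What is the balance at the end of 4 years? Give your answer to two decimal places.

£16,055.51

i = 0.0573/4 = 0.014325 per quarter; n = 4·4 = 16.
FV = PMT · [(1+i)^n − 1] / i = 900 · 17.839454 = 16,055.5086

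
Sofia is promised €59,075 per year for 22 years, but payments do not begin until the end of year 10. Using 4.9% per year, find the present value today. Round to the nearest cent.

€510,209.11

PV at t=9 (ordinary 22-year annuity): 59075 × a(22|0.049) = 59075 × 13.283847 = 784,743.2721
PV₀ = 784,743.2721 / (1+0.049)^9 = 784,743.2721 / 1.538082 = 510,209.1081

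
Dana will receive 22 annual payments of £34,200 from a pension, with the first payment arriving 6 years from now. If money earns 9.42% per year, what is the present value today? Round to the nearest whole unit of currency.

£199,526

PV at t=5 (ordinary 22-year annuity): 34200 × a(22|0.0942) = 34200 × 9.150766 = 312,956.1888
Discount back 5 years: 312,956.1888 × (1+0.0942)^(−5) = 312,956.1888 × 0.637553 = 199,526.2279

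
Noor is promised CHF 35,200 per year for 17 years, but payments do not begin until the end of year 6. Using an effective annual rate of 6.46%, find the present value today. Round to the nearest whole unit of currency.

PV at t=5 (ordinary 17-year annuity): 35200 × a(17|0.0646) = 35200 × 10.139183 = 356,899.2400
PV₀ = 356,899.2400 / (1+0.0646)^5 = 356,899.2400 / 1.367516 = 260,983.6580

CHF 260,984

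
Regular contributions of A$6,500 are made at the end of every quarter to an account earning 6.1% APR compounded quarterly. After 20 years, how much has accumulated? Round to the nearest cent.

i = 0.061/4 = 0.01525 per quarter; n = 20·4 = 80.
FV = 6500 × [(1+0.01525)^80 − 1] / 0.01525 = 6500 × 154.500874 = 1,004,255.6820

A$1,004,255.68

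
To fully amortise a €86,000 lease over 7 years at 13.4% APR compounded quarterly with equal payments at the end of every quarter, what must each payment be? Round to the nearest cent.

With 4 periods per year: i = 0.0335, n = 28.
PMT = 86000 / ( [1 − (1+0.0335)^(−28)] / 0.0335 ) = 86000 / 17.985911 = 4,781.5205

€4,781.52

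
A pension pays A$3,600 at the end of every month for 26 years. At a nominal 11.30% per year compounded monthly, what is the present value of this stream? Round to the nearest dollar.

i = 0.113/12 = 0.00941667 per month; n = 26·12 = 312.
PV = 3600 × [1 − (1+0.00941667)^(−312)] / 0.00941667 = 3600 × 100.491527 = 361,769.4976

A$361,769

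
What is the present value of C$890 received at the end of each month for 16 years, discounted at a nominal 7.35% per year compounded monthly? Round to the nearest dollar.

Periodic rate i = 0.0735/12 = 0.006125; n = 16 × 12 = 192 periods.
PV = 890 × [1 − (1+0.006125)^(−192)] / 0.006125 = 890 × 112.715284 = 100,316.6027

C$100,317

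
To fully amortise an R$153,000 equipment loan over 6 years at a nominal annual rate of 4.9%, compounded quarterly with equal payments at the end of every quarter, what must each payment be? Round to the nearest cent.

R$7,396.67

Periodic rate i = 0.049/4 = 0.01225; n = 6 × 4 = 24 periods.
Annuity-PV factor = 20.684990; PMT = 153000 / 20.684990 = 7,396.6680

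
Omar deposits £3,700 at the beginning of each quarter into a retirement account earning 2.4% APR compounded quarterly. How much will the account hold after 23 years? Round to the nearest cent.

With 4 periods per year: i = 0.006, n = 92.
Accumulation factor s(92|0.006) × (1+i) = 123.043993; FV = 3700 × 123.043993 = 455,262.7740
(annuity-due: payments at period start, so ×(1+i).)

£455,262.77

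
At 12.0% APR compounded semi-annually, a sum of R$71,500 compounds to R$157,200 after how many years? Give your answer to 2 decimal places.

6.76 years

Periodic rate i = 0.12/2 = 0.06.
n = ln(157200/71500) / ln(1+0.06) = ln(2.19860) / 0.058269 = 13.5204 half-years
= 13.5204/2 years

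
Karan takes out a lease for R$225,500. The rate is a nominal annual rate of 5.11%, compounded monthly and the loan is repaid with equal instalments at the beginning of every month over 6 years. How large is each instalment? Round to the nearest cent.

i = 0.0511/12 = 0.00425833 per month; n = 6·12 = 72.
Annuity-PV factor × (1+i) = 62.160059; PMT = 225500 / 62.160059 = 3,627.7314

R$3,627.73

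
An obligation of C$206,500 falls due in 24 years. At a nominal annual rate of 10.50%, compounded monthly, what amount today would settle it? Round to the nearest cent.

C$16,798.03

Periodic rate i = 0.105/12 = 0.00875; n = 24 × 12 = 288 periods.
PV = FV·(1+i)^(−n) = 206,500 × 0.081346 = 16,798.0283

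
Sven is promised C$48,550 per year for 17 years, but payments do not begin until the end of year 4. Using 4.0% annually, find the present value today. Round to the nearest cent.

C$525,079.67

PV at t=3 (ordinary 17-year annuity): 48550 × a(17|0.04) = 48550 × 12.165669 = 590,643.2228
Discount back 3 years: 590,643.2228 × (1+0.04)^(−3) = 590,643.2228 × 0.888996 = 525,079.6744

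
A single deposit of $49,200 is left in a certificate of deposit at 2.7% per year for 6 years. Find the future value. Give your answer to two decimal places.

FV = 49,200 × (1 + 0.027)^6 = 57,728.1665

$57,728.17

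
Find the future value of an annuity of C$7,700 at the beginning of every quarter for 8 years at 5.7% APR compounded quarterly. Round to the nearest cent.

C$313,858.09

Periodic rate i = 0.057/4 = 0.01425; n = 8 × 4 = 32 periods.
FV = PMT · [(1+i)^n − 1] / i × (1+i) = 7700 · 40.760791 = 313,858.0943
(Beginning-of-period payments → annuity-due factor ×(1+i).)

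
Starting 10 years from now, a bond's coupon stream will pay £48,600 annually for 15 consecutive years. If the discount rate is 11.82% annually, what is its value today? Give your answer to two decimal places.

Value one period before first payment (t=9): 48600 × [1 − (1+0.1182)^(−15)] / 0.1182 = 48600 × 6.876838 = 334,214.3499
Discount back 9 years: 334,214.3499 × (1+0.1182)^(−9) = 334,214.3499 × 0.365868 = 122,278.3871

£122,278.39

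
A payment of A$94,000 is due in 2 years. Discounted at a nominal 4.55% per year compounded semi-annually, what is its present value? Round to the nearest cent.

With 2 periods per year: i = 0.02275, n = 4.
Discount factor = (1+0.02275)^(−4) = 0.913949; PV = 94,000 × 0.913949 = 85,911.2229

A$85,911.22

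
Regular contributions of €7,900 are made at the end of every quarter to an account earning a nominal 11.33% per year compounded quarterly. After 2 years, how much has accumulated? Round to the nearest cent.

€69,833.29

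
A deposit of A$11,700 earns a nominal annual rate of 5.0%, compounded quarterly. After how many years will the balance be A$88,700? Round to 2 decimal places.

Periodic rate i = 0.05/4 = 0.0125.
n = ln(88700/11700) / ln(1+0.0125) = ln(7.58120) / 0.012423 = 163.0644 quarters
= 163.0644/4 years

40.77 years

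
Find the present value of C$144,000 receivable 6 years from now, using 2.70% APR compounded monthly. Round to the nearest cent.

C$122,485.82

i = 0.027/12 = 0.00225 per month; n = 6·12 = 72.
PV = FV·(1+i)^(−n) = 144,000 × 0.850596 = 122,485.8210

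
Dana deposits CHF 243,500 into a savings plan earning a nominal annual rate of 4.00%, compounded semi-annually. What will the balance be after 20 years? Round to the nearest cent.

CHF 537,657.66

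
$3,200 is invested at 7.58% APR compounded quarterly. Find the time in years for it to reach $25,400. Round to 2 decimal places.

Periodic rate i = 0.0758/4 = 0.01895.
(1+i)^n = 25400/3200 = 7.93750, so n = ln 7.93750 / ln 1.01895 = 110.3517 quarters
= 110.3517/4 years

27.59 years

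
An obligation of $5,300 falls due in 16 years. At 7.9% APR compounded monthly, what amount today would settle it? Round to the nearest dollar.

$1,504

With 12 periods per year: i = 0.00658333, n = 192.
PV = 5,300 / (1 + 0.00658333)^192 = 5,300 / 3.524919 = 1,503.5806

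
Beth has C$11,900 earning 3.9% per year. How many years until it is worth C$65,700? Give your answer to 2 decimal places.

44.66 years

(1+i)^n = 65700/11900 = 5.52101, so n = ln 5.52101 / ln 1.039 = 44.6581 years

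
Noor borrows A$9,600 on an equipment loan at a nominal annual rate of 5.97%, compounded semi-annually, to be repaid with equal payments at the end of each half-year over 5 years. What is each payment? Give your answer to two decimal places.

Periodic rate i = 0.0597/2 = 0.02985; n = 5 × 2 = 10 periods.
PMT = 9600 / ( [1 − (1+0.02985)^(−10)] / 0.02985 ) = 9600 / 8.536737 = 1,124.5515

A$1,124.55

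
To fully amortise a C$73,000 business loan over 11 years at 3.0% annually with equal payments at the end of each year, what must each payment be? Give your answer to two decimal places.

C$7,889.65

Annuity-PV factor = 9.252624; PMT = 73000 / 9.252624 = 7,889.6537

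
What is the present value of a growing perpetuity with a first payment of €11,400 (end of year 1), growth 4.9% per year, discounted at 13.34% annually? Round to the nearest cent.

PV = PMT / (i − g) = 11400 / (0.1334 − 0.049) = 11400 / 0.084400 = 135,071.0900

€135,071.09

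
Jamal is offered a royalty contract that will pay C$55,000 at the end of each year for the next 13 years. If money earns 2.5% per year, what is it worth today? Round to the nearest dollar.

C$604,075

PV = PMT · [1 − (1+i)^(−n)] / i = 55000 · 10.983185 = 604,075.1736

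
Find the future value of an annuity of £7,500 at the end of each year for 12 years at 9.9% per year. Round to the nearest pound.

£159,421

Accumulation factor s(12|0.099) = 21.256178; FV = 7500 × 21.256178 = 159,421.3368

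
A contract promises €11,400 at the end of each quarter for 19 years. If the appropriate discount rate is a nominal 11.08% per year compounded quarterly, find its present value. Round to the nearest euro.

€359,960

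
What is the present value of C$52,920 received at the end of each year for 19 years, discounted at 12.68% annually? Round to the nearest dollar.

Annuity factor a(19|0.1268) = 7.070246; PV = 52920 × 7.070246 = 374,157.4278

C$374,157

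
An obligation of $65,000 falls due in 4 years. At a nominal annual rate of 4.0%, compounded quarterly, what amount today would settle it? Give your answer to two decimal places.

$55,433.38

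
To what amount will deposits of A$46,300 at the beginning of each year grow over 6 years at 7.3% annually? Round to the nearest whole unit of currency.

FV = PMT · [(1+i)^n − 1] / i × (1+i) = 46300 · 7.733742 = 358,072.2370
Payments are at the start of each period, so multiply by (1+i).

A$358,072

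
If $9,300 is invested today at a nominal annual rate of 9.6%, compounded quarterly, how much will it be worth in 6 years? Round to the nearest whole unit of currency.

Periodic rate i = 0.096/4 = 0.024; n = 6 × 4 = 24 periods.
FV = 9,300 × (1 + 0.024)^24 = 16,431.6777

$16,432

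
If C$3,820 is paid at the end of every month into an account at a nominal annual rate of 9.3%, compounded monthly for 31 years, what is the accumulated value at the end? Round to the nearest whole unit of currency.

C$8,216,849

i = 0.093/12 = 0.00775 per month; n = 31·12 = 372.
FV = PMT · [(1+i)^n − 1] / i = 3820 · 2151.007586 = 8,216,848.9784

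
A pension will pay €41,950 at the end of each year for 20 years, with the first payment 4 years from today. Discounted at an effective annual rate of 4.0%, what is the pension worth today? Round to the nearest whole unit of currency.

€506,829

PV at t=3 (ordinary 20-year annuity): 41950 × a(20|0.04) = 41950 × 13.590326 = 570,114.1902
Discount back 3 years: 570,114.1902 × (1+0.04)^(−3) = 570,114.1902 × 0.888996 = 506,829.4391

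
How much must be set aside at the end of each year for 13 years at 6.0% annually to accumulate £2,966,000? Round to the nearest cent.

£157,079.67

FV-annuity factor = 18.882138; PMT = 2.966e+06 / 18.882138 = 157,079.6724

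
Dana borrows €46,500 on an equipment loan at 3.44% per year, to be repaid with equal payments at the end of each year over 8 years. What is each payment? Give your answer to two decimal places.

€6,747.73

Annuity-PV factor = 6.891201; PMT = 46500 / 6.891201 = 6,747.7348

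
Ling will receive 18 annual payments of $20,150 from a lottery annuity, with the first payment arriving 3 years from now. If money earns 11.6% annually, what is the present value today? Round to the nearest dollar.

$120,129

PV at t=2 (ordinary 18-year annuity): 20150 × a(18|0.116) = 20150 × 7.425088 = 149,615.5232
Discount back 2 years: 149,615.5232 × (1+0.116)^(−2) = 149,615.5232 × 0.802919 = 120,129.1119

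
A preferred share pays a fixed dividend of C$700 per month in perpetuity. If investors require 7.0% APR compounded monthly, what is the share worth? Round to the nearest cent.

Periodic rate i = 0.07/12 = 0.00583333.
PV = C/r = 700/0.00583333 = 120,000.0000

C$120,000.00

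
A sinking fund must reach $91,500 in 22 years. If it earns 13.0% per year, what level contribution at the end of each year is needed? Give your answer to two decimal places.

PMT = 91500 / ( [(1+0.13)^22 − 1] / 0.13 ) = 91500 / 105.491006 = 867.3725

$867.37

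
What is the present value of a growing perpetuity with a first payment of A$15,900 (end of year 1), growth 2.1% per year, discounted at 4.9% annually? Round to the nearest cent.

PV = PMT / (i − g) = 15900 / (0.049 − 0.021) = 15900 / 0.028000 = 567,857.1429

A$567,857.14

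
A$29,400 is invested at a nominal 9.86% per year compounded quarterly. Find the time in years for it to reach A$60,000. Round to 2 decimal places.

Periodic rate i = 0.0986/4 = 0.02465.
n = ln(60000/29400) / ln(1+0.02465) = ln(2.04082) / 0.024351 = 29.2944 quarters
= 29.2944/4 years

7.32 years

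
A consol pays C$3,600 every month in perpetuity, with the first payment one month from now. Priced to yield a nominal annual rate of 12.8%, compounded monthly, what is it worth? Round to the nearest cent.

C$337,500.00

Periodic rate i = 0.128/12 = 0.0106667.
PV = C/r = 3600/0.0106667 = 337,500.0000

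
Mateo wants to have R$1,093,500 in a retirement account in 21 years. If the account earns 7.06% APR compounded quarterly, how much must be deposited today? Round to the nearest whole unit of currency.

R$251,507

i = 0.0706/4 = 0.01765 per quarter; n = 21·4 = 84.
Discount factor = (1+0.01765)^(−84) = 0.230002; PV = 1,093,500 × 0.230002 = 251,507.0046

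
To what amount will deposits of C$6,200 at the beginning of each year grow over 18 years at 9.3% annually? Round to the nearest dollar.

C$288,287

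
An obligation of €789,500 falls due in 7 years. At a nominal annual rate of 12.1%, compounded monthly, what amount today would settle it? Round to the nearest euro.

Periodic rate i = 0.121/12 = 0.0100833; n = 7 × 12 = 84 periods.
PV = FV·(1+i)^(−n) = 789,500 × 0.430521 = 339,896.6616

€339,897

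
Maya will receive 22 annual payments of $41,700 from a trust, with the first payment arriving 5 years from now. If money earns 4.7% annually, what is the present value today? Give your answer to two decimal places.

PV at t=4 (ordinary 22-year annuity): 41700 × a(22|0.047) = 41700 × 13.530638 = 564,227.5885
Discount back 4 years: 564,227.5885 × (1+0.047)^(−4) = 564,227.5885 × 0.832172 = 469,534.5892

$469,534.59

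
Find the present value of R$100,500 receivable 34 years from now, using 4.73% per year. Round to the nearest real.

R$20,881

PV = FV·(1+i)^(−n) = 100,500 × 0.207770 = 20,880.8677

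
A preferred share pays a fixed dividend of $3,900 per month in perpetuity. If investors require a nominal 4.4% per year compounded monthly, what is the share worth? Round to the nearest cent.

$1,063,636.36

Periodic rate i = 0.044/12 = 0.00366667.
PV = C/r = 3900/0.00366667 = 1,063,636.3636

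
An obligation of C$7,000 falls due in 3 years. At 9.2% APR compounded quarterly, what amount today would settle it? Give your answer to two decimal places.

C$5,328.32

With 4 periods per year: i = 0.023, n = 12.
Discount factor = (1+0.023)^(−12) = 0.761189; PV = 7,000 × 0.761189 = 5,328.3217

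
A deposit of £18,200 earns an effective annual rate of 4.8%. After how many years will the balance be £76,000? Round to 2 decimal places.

30.49 years

(1+i)^n = 76000/18200 = 4.17582, so n = ln 4.17582 / ln 1.048 = 30.4864 years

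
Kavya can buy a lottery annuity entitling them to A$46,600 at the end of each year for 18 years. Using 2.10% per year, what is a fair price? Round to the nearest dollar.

Annuity factor a(18|0.021) = 14.861050; PV = 46600 × 14.861050 = 692,524.9276

A$692,525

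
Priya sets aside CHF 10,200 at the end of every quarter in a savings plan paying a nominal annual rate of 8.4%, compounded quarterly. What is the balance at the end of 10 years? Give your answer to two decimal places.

With 4 periods per year: i = 0.021, n = 40.
FV = 10200 × [(1+0.021)^40 − 1] / 0.021 = 10200 × 61.728838 = 629,634.1448

CHF 629,634.14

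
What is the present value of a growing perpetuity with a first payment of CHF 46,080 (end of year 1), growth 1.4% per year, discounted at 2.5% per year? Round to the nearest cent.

PV = PMT / (i − g) = 46080 / (0.025 − 0.014) = 46080 / 0.011000 = 4,189,090.9091

CHF 4,189,090.91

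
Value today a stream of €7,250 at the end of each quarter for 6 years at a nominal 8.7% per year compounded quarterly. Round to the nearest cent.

€134,445.95

Periodic rate i = 0.087/4 = 0.02175; n = 6 × 4 = 24 periods.
PV = 7250 × [1 − (1+0.02175)^(−24)] / 0.02175 = 7250 × 18.544269 = 134,445.9509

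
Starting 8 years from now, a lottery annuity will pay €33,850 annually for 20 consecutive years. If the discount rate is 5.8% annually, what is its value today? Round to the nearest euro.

Value one period before first payment (t=7): 33850 × [1 − (1+0.058)^(−20)] / 0.058 = 33850 × 11.658495 = 394,640.0453
PV₀ = 394,640.0453 / (1+0.058)^7 = 394,640.0453 / 1.483883 = 265,950.9086

€265,951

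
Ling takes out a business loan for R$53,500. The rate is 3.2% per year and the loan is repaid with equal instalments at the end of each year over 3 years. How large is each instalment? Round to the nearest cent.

R$18,986.65

Annuity-PV factor = 2.817770; PMT = 53500 / 2.817770 = 18,986.6482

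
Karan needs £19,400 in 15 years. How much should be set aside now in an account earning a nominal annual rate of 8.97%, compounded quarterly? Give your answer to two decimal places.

Periodic rate i = 0.0897/4 = 0.022425; n = 15 × 4 = 60 periods.
PV = FV·(1+i)^(−n) = 19,400 × 0.264309 = 5,127.5998

£5,127.60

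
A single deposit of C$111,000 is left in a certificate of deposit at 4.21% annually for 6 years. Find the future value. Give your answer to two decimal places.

C$142,160.63

111,000 × (1+0.0421)^6 = 111,000 × 1.280726 = 142,160.6348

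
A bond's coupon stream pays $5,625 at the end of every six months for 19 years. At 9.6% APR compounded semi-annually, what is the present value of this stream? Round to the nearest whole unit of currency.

$97,456

Periodic rate i = 0.096/2 = 0.048; n = 19 × 2 = 38 periods.
PV = PMT · [1 − (1+i)^(−n)] / i = 5625 · 17.325572 = 97,456.3432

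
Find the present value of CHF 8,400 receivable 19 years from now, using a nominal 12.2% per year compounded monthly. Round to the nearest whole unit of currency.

CHF 837

i = 0.122/12 = 0.0101667 per month; n = 19·12 = 228.
Discount factor = (1+0.0101667)^(−228) = 0.099630; PV = 8,400 × 0.099630 = 836.8885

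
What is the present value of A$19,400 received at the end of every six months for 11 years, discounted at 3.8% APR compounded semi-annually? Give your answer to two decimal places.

A$346,188.91

Periodic rate i = 0.038/2 = 0.019; n = 11 × 2 = 22 periods.
PV = 19400 × [1 − (1+0.019)^(−22)] / 0.019 = 19400 × 17.844789 = 346,188.9127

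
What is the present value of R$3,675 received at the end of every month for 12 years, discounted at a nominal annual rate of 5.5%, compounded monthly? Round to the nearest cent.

Periodic rate i = 0.055/12 = 0.00458333; n = 12 × 12 = 144 periods.
PV = 3675 × [1 − (1+0.00458333)^(−144)] / 0.00458333 = 3675 × 105.244084 = 386,772.0104

R$386,772.01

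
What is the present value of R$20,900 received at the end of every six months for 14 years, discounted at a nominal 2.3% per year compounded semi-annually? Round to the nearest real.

R$497,909

Periodic rate i = 0.023/2 = 0.0115; n = 14 × 2 = 28 periods.
PV = PMT · [1 − (1+i)^(−n)] / i = 20900 · 23.823392 = 497,908.8890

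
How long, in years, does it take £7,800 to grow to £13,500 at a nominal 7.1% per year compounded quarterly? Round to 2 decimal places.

Periodic rate i = 0.071/4 = 0.01775.
n = ln(13500/7800) / ln(1+0.01775) = ln(1.73077) / 0.017594 = 31.1786 quarters
= 31.1786/4 years

7.79 years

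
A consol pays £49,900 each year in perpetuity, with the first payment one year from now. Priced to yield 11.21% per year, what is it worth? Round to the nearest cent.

£445,138.27

PV = PMT / i = 49900 / 0.1121 = 445,138.2694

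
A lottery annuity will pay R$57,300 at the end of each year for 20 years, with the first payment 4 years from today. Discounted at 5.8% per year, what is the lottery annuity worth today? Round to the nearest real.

PV at t=3 (ordinary 20-year annuity): 57300 × a(20|0.058) = 57300 × 11.658495 = 668,031.7458
PV₀ = 668,031.7458 / (1+0.058)^3 = 668,031.7458 / 1.184287 = 564,079.2161

R$564,079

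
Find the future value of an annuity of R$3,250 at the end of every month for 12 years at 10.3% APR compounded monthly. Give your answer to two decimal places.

i = 0.103/12 = 0.00858333 per month; n = 12·12 = 144.
FV = 3250 × [(1+0.00858333)^144 − 1] / 0.00858333 = 3250 × 282.374340 = 917,716.6049

R$917,716.60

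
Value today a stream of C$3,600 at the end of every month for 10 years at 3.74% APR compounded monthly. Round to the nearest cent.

C$359,949.38

With 12 periods per year: i = 0.00311667, n = 120.
PV = PMT · [1 − (1+i)^(−n)] / i = 3600 · 99.985938 = 359,949.3750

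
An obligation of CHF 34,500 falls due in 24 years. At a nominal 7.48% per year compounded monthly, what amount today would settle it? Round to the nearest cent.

Periodic rate i = 0.0748/12 = 0.00623333; n = 24 × 12 = 288 periods.
PV = FV·(1+i)^(−n) = 34,500 × 0.167022 = 5,762.2684

CHF 5,762.27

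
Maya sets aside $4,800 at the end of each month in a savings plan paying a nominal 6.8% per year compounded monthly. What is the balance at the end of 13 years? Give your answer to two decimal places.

i = 0.068/12 = 0.00566667 per month; n = 13·12 = 156.
FV = 4800 × [(1+0.00566667)^156 − 1] / 0.00566667 = 4800 × 249.622986 = 1,198,190.3307

$1,198,190.33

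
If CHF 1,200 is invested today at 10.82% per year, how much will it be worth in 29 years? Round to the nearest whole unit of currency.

FV = PV·(1+i)^n = 1,200 × 19.675520 = 23,610.6245

CHF 23,611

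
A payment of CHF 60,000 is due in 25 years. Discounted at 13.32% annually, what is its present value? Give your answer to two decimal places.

CHF 2,633.22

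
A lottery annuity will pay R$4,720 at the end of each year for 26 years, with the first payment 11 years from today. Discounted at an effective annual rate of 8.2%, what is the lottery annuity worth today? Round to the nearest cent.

Value one period before first payment (t=10): 4720 × [1 − (1+0.082)^(−26)] / 0.082 = 4720 × 10.623756 = 50,144.1278
PV₀ = 50,144.1278 / (1+0.082)^10 = 50,144.1278 / 2.199240 = 22,800.6629

R$22,800.66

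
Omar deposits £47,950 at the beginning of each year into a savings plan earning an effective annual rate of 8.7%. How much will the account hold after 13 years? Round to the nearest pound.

FV = PMT · [(1+i)^n − 1] / i × (1+i) = 47950 · 24.462548 = 1,172,979.1548
Payments are at the start of each period, so multiply by (1+i).

£1,172,979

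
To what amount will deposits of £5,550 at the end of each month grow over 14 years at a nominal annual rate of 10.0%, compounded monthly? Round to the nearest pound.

i = 0.1/12 = 0.00833333 per month; n = 14·12 = 168.
FV = PMT · [(1+i)^n − 1] / i = 5550 · 363.809201 = 2,019,141.0641

£2,019,141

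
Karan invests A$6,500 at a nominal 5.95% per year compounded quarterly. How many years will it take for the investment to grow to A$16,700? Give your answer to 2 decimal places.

15.98 years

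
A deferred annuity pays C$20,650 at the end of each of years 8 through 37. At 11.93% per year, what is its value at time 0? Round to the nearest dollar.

PV at t=7 (ordinary 30-year annuity): 20650 × a(30|0.1193) = 20650 × 8.097151 = 167,206.1720
Discount back 7 years: 167,206.1720 × (1+0.1193)^(−7) = 167,206.1720 × 0.454333 = 75,967.3152

C$75,967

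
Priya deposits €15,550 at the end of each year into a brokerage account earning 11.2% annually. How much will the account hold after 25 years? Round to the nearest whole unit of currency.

€1,834,183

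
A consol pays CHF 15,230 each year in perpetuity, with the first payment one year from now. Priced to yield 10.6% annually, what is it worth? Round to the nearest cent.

CHF 143,679.25

PV = C/r = 15230/0.106 = 143,679.2453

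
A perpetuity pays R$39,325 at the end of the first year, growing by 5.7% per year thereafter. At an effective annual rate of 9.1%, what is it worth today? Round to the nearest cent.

PV = D₁/(r − g) = 39325/(0.091 − 0.057) = 1,156,617.6471

R$1,156,617.65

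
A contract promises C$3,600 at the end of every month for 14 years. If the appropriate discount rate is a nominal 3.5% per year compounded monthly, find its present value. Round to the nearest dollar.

C$477,590

Periodic rate i = 0.035/12 = 0.00291667; n = 14 × 12 = 168 periods.
Annuity factor a(168|0.00291667) = 132.663952; PV = 3600 × 132.663952 = 477,590.2273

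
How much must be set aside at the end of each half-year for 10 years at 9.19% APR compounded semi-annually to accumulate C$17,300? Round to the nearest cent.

C$545.99

i = 0.0919/2 = 0.04595 per half-year; n = 10·2 = 20.
PMT = 17300 / ( [(1+0.04595)^20 − 1] / 0.04595 ) = 17300 / 31.685400 = 545.9928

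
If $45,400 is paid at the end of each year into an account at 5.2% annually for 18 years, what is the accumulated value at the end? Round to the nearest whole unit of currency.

FV = PMT · [(1+i)^n − 1] / i = 45400 · 28.663105 = 1,301,304.9854

$1,301,305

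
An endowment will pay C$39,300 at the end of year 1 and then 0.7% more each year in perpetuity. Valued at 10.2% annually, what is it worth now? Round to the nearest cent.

PV = D₁/(r − g) = 39300/(0.102 − 0.007) = 413,684.2105

C$413,684.21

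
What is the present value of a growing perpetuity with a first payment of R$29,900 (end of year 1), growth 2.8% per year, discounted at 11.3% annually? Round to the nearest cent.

PV = D₁/(r − g) = 29900/(0.113 − 0.028) = 351,764.7059

R$351,764.71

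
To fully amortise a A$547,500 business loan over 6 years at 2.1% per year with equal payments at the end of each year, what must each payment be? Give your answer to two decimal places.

A$98,073.00

Annuity-PV factor = 5.582576; PMT = 547500 / 5.582576 = 98,072.9990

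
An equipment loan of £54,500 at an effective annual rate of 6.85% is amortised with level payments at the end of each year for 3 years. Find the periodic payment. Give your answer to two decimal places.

£20,710.43

Annuity-PV factor = 2.631525; PMT = 54500 / 2.631525 = 20,710.4264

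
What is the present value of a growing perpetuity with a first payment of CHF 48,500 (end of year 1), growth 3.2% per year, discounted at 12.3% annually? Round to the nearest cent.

CHF 532,967.03

PV = D₁/(r − g) = 48500/(0.123 − 0.032) = 532,967.0330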